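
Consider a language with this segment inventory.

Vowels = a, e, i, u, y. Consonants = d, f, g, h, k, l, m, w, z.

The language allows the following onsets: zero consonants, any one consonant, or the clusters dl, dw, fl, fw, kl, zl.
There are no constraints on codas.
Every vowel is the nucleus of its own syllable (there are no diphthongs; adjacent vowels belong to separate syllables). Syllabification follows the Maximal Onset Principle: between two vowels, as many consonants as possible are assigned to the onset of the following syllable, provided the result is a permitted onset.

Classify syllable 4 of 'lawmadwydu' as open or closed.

open

Vowels present: a, a, y, u; each is a nucleus, giving 4 syllables.
/a…a/ gap (V1→V2): /wm/ — longest licit onset from the right is /m/, leaving /w/ as coda.
/a…y/ gap (V2→V3): cluster /dw/ — /dw/ is itself a permitted onset, so the whole cluster goes right; preceding coda = ∅.
/y…u/ gap (V3→V4): just /d/ — single C goes to the following onset.
So the parse is law.ma.dwy.du.
Syllable 4 is /du/; it ends in its nucleus with no coda, so it is open.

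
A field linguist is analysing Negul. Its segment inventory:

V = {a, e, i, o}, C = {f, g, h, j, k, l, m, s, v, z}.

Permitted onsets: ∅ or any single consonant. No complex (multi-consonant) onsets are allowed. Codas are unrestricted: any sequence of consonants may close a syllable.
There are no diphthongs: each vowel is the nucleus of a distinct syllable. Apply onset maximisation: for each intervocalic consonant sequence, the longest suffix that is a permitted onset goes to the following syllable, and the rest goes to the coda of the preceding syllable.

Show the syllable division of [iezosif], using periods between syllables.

i.e.zo.sif

The vowels are i, e, o, i — 4 nuclei, so 4 syllables.
V1 /i/ – V2 /e/: nothing intervenes; syllable break is V.V.
V2 /e/ – V3 /o/: just /z/ — single C goes to the following onset.
V3 /o/ – V4 /i/: /s/ is a single consonant, so it becomes the next onset.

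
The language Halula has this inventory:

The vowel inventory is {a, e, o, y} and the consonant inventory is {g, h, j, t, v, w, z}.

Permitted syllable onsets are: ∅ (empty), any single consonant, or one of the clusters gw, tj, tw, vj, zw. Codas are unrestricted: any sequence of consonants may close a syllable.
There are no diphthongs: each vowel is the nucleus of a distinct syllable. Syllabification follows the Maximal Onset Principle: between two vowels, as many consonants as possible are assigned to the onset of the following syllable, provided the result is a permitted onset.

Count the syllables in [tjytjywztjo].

3

Vowels present: y, y, o; each is a nucleus, giving 3 syllables.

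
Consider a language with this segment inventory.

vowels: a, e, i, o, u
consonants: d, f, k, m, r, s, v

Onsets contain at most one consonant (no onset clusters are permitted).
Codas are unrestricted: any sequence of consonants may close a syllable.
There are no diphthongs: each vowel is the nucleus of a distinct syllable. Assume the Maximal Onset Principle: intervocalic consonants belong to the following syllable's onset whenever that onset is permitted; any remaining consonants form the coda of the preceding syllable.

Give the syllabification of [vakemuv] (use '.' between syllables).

The vowels are a, e, u — 3 nuclei, so 3 syllables.
/a…e/ gap (V1→V2): /k/ is a single consonant, so it becomes the next onset.
/e…u/ gap (V2→V3): /m/ → onset of the next syllable (single consonants are always licit onsets).

va.ke.muv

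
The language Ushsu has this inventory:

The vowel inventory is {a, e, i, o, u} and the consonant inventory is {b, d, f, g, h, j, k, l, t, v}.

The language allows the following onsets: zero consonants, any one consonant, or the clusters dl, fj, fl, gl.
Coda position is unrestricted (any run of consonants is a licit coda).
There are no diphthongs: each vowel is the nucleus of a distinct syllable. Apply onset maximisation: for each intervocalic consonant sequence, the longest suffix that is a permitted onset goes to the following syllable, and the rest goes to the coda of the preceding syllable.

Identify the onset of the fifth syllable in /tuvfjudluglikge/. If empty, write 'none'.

g

The vowels are u, u, u, i, e — 5 nuclei, so 5 syllables.
V1 /u/ – V2 /u/: cluster /vfj/ — the longest permitted-onset suffix is /fj/; onset = /fj/, preceding coda = /v/.
V2 /u/ – V3 /u/: /dl/ — entire cluster is a permitted onset → onset /dl/, coda ∅.
V3 /u/ – V4 /i/: /gl/ is a licit onset in full, so it all attaches to the next syllable.
V4 /i/ – V5 /e/: /kg/ splits as /k/ + /g/ (/g/ is the longest suffix that is a licit onset).
So the parse is tuv.fju.dlu.glik.ge.
Syllable 5 is /ge/: onset /g/, nucleus /e/, coda ∅.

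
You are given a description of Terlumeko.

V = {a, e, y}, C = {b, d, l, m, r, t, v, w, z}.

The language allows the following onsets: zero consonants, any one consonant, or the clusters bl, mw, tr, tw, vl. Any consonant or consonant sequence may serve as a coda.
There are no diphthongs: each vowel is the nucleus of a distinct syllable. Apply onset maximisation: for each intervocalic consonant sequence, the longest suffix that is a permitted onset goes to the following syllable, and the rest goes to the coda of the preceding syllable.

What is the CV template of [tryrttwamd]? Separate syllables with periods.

Vowels present: y, a; each is a nucleus, giving 2 syllables.
Between /y/ (V1) and /a/ (V2): /rttw/ splits as /rt/ + /tw/ (/tw/ is the longest suffix that is a licit onset).
Syllabification: tryrt.twamd.
Mapping each syllable to C/V: /tryrt/ → CCVCC, /twamd/ → CCVCC.

CCVCC.CCVCC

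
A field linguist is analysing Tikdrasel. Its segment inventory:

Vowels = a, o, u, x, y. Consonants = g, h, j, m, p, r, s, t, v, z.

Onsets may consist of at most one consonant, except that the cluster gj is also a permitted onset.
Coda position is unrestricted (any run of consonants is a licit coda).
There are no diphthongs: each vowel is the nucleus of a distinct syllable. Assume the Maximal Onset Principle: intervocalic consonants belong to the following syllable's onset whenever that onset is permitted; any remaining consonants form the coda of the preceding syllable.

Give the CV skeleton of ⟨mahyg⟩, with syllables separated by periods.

CV.CVC

Vowels present: a, y; each is a nucleus, giving 2 syllables.
σ1/σ2 boundary: /h/ is a single consonant, so it becomes the next onset.
Syllabification: ma.hyg.
Mapping each syllable to C/V: /ma/ → CV, /hyg/ → CVC.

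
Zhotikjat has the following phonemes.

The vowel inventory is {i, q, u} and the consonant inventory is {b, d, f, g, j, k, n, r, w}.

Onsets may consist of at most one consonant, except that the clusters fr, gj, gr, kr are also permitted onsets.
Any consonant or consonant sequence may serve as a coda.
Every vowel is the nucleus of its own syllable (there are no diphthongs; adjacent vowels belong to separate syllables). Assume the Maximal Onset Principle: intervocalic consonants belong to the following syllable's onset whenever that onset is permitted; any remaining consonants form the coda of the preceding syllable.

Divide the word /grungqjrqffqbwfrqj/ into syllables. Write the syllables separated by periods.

grun.gqj.rqf.fqbw.frqj

The vowels are u, q, q, q, q — 5 nuclei, so 5 syllables.
V1 /u/ – V2 /q/: /ng/ splits as /n/ + /g/ (/g/ is the longest suffix that is a licit onset).
V2 /q/ – V3 /q/: /jr/; trying suffixes from longest down, /r/ is the first permitted one, so coda /j/ | onset /r/.
V3 /q/ – V4 /q/: /ff/; trying suffixes from longest down, /f/ is the first permitted one, so coda /f/ | onset /f/.
V4 /q/ – V5 /q/: /bwfr/ — longest licit onset from the right is /fr/, leaving /bw/ as coda.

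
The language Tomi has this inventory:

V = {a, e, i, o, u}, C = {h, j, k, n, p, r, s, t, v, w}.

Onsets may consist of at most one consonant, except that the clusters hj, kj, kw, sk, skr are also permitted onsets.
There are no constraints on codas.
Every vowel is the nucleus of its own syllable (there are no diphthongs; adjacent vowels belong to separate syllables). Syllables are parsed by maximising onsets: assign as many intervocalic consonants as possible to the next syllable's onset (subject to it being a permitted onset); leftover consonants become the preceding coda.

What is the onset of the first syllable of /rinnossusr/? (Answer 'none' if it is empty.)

The vowels are i, o, u — 3 nuclei, so 3 syllables.
σ1/σ2 boundary: /nn/ splits as /n/ + /n/ (/n/ is the longest suffix that is a licit onset).
σ2/σ3 boundary: /ss/ splits as /s/ + /s/ (/s/ is the longest suffix that is a licit onset).
Syllabification: rin.nos.susr.
Syllable 1 is /rin/: onset /r/, nucleus /i/, coda /n/.

r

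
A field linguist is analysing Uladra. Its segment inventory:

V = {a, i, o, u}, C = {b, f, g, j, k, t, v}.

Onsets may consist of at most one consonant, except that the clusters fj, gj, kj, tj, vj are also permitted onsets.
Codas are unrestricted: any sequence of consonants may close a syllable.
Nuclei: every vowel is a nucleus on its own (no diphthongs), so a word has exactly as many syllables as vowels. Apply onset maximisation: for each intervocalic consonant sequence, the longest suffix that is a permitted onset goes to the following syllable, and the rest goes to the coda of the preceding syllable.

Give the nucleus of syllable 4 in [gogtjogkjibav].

a

Nuclei (vowels): o, o, i, a → 4 syllables.
The fourth nucleus (vowel 4 from the left) is /a/.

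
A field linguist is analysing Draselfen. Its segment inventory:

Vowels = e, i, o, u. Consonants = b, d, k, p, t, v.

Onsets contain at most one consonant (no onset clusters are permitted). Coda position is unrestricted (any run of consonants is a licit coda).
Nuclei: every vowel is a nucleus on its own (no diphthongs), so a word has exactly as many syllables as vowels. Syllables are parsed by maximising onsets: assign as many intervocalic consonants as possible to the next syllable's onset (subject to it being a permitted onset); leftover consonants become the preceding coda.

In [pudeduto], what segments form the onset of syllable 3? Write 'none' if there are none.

d

Vowels present: u, e, u, o; each is a nucleus, giving 4 syllables.
/u…e/ gap (V1→V2): /d/ → onset of the next syllable (single consonants are always licit onsets).
/e…u/ gap (V2→V3): just /d/ — single C goes to the following onset.
/u…o/ gap (V3→V4): /t/ → onset of the next syllable (single consonants are always licit onsets).
Syllabification: pu.de.du.to.
Syllable 3 is /du/: onset /d/, nucleus /u/, coda ∅.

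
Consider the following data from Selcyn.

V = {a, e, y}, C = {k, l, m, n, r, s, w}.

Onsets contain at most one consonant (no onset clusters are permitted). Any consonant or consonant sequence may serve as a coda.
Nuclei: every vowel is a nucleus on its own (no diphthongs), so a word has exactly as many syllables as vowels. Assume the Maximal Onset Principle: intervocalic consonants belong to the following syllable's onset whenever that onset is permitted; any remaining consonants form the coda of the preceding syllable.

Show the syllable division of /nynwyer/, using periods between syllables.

nyn.wy.er

Vowels present: y, y, e; each is a nucleus, giving 3 syllables.
/y…y/ gap (V1→V2): /nw/ splits as /n/ + /w/ (/w/ is the longest suffix that is a licit onset).
/y…e/ gap (V2→V3): nothing intervenes; syllable break is V.V.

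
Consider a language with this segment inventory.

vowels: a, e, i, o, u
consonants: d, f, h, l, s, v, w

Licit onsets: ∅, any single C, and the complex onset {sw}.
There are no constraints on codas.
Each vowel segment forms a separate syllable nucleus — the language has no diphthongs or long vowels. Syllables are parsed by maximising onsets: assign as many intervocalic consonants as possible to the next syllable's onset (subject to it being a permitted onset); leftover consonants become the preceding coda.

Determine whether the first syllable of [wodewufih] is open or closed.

Vowels present: o, e, u, i; each is a nucleus, giving 4 syllables.
Between /o/ (V1) and /e/ (V2): /d/ is a single consonant, so it becomes the next onset.
Between /e/ (V2) and /u/ (V3): /w/ → onset of the next syllable (single consonants are always licit onsets).
Between /u/ (V3) and /i/ (V4): /f/ → onset of the next syllable (single consonants are always licit onsets).
Syllabification: wo.de.wu.fih.
Syllable 1 is /wo/; it ends in its nucleus with no coda, so it is open.

open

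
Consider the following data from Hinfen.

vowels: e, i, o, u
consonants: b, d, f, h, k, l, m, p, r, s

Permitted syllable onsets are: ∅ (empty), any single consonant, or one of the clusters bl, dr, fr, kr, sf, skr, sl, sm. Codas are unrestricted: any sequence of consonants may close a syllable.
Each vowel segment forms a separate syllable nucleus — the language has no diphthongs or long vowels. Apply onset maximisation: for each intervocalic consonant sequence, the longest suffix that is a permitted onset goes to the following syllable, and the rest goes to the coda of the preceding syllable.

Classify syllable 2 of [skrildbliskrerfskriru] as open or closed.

Nuclei (vowels): i, i, e, i, u → 5 syllables.
Between /i/ (V1) and /i/ (V2): cluster /ldbl/ — the longest permitted-onset suffix is /bl/; onset = /bl/, preceding coda = /ld/.
Between /i/ (V2) and /e/ (V3): /skr/ is a licit onset in full, so it all attaches to the next syllable.
Between /e/ (V3) and /i/ (V4): /rfskr/; trying suffixes from longest down, /skr/ is the first permitted one, so coda /rf/ | onset /skr/.
Between /i/ (V4) and /u/ (V5): just /r/ — single C goes to the following onset.
Result: skrild.bli.skrerf.skri.ru.
Syllable 2 is /bli/; it ends in its nucleus with no coda, so it is open.

open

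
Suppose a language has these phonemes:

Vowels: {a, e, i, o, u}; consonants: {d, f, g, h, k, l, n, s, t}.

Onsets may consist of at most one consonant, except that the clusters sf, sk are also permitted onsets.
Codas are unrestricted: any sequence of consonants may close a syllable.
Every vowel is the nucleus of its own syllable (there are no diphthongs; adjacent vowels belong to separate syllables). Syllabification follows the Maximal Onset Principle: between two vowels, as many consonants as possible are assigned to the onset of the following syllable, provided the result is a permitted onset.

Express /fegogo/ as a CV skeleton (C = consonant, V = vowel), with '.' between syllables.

Nuclei (vowels): e, o, o → 3 syllables.
V1 /e/ – V2 /o/: /g/ → onset of the next syllable (single consonants are always licit onsets).
V2 /o/ – V3 /o/: /g/ → onset of the next syllable (single consonants are always licit onsets).
Putting it together: fe.go.go.
Mapping each syllable to C/V: /fe/ → CV, /go/ → CV, /go/ → CV.

CV.CV.CV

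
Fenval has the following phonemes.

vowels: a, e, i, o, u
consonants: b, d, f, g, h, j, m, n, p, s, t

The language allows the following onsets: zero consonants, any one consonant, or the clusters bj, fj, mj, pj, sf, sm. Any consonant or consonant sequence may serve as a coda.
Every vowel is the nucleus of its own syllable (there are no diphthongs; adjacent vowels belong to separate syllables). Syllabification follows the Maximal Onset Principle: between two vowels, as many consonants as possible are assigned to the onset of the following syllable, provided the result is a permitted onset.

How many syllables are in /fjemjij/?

2

The vowels are e, i — 2 nuclei, so 2 syllables.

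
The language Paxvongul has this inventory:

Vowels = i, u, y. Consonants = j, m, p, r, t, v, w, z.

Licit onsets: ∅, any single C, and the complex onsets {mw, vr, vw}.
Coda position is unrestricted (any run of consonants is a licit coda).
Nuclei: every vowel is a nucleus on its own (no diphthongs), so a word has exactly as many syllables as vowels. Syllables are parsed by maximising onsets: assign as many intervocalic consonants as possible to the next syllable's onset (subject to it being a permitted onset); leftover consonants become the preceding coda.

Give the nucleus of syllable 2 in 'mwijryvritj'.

y

The vowels are i, y, i — 3 nuclei, so 3 syllables.
The second nucleus (vowel 2 from the left) is /y/.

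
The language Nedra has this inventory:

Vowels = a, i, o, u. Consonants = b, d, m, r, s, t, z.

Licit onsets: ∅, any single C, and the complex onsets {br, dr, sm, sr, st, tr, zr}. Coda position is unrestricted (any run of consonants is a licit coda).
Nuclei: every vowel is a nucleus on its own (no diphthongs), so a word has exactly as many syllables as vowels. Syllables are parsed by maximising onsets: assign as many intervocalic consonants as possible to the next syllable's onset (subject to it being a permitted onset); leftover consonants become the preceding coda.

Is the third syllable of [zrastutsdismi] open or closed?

open

Nuclei (vowels): a, u, i, i → 4 syllables.
Between /a/ (V1) and /u/ (V2): /st/ is a licit onset in full, so it all attaches to the next syllable.
Between /u/ (V2) and /i/ (V3): cluster /tsd/ — the longest permitted-onset suffix is /d/; onset = /d/, preceding coda = /ts/.
Between /i/ (V3) and /i/ (V4): /sm/ — entire cluster is a permitted onset → onset /sm/, coda ∅.
So the parse is zra.stuts.di.smi.
Syllable 3 is /di/; it ends in its nucleus with no coda, so it is open.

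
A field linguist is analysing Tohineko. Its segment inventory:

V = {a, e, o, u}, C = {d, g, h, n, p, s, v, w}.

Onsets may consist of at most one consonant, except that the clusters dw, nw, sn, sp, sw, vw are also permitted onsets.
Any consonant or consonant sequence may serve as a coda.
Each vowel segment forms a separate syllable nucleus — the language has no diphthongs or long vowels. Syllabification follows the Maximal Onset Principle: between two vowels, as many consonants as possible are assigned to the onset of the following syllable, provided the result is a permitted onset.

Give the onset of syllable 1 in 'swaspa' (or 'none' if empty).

Nuclei (vowels): a, a → 2 syllables.
σ1/σ2 boundary: cluster /sp/ — /sp/ is itself a permitted onset, so the whole cluster goes right; preceding coda = ∅.
Result: swa.spa.
Syllable 1 is /swa/: onset /sw/, nucleus /a/, coda ∅.

sw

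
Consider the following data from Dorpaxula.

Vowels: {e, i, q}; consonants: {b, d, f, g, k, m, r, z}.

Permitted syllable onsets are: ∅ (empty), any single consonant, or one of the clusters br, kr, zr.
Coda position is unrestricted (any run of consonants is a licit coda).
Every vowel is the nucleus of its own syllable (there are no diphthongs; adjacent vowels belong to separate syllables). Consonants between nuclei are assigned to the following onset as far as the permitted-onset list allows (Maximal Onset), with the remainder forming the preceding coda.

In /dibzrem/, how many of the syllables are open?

Vowels present: i, e; each is a nucleus, giving 2 syllables.
/i…e/ gap (V1→V2): /bzr/; trying suffixes from longest down, /zr/ is the first permitted one, so coda /b/ | onset /zr/.
Result: dib.zrem.
Classifying each syllable: /dib/ (closed), /zrem/ (closed).
Open syllables: 0.

0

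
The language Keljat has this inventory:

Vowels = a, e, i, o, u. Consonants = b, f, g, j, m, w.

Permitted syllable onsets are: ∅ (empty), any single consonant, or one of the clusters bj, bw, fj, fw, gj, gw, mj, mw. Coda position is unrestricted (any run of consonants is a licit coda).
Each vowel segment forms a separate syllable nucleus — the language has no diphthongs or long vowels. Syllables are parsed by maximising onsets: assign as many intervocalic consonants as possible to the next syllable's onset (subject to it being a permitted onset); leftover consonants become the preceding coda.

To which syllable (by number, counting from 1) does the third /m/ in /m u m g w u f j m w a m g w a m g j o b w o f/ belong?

3

Nuclei (vowels): u, u, a, a, o, o → 6 syllables.
/u…u/ gap (V1→V2): cluster /mgw/ — the longest permitted-onset suffix is /gw/; onset = /gw/, preceding coda = /m/.
/u…a/ gap (V2→V3): /fjmw/; trying suffixes from longest down, /mw/ is the first permitted one, so coda /fj/ | onset /mw/.
/a…a/ gap (V3→V4): /mgw/; trying suffixes from longest down, /gw/ is the first permitted one, so coda /m/ | onset /gw/.
/a…o/ gap (V4→V5): /mgj/; trying suffixes from longest down, /gj/ is the first permitted one, so coda /m/ | onset /gj/.
/o…o/ gap (V5→V6): /bw/ — entire cluster is a permitted onset → onset /bw/, coda ∅.
Result: mum.gwufj.mwam.gwam.gjo.bwof.
The third /m/ is in the onset of syllable 3 (/mwam/).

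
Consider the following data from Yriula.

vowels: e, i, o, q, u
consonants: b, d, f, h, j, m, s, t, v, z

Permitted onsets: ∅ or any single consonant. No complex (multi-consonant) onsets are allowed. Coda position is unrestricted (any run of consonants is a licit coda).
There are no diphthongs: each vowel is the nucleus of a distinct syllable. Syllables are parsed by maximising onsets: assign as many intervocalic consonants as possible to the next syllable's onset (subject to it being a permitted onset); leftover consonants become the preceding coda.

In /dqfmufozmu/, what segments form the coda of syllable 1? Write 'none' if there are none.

f

Nuclei (vowels): q, u, o, u → 4 syllables.
/q…u/ gap (V1→V2): /fm/ — longest licit onset from the right is /m/, leaving /f/ as coda.
/u…o/ gap (V2→V3): /f/ is a single consonant, so it becomes the next onset.
/o…u/ gap (V3→V4): cluster /zm/ — the longest permitted-onset suffix is /m/; onset = /m/, preceding coda = /z/.
Syllabification: dqf.mu.foz.mu.
Syllable 1 is /dqf/: onset /d/, nucleus /q/, coda /f/.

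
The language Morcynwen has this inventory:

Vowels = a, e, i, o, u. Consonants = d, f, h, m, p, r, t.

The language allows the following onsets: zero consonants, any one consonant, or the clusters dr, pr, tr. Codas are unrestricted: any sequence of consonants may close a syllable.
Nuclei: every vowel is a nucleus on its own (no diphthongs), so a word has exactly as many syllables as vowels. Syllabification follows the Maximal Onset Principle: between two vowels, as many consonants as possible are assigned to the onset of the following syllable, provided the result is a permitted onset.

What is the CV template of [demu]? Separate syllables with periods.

Nuclei (vowels): e, u → 2 syllables.
Between /e/ (V1) and /u/ (V2): /m/ is a single consonant, so it becomes the next onset.
Syllabification: de.mu.
Mapping each syllable to C/V: /de/ → CV, /mu/ → CV.

CV.CV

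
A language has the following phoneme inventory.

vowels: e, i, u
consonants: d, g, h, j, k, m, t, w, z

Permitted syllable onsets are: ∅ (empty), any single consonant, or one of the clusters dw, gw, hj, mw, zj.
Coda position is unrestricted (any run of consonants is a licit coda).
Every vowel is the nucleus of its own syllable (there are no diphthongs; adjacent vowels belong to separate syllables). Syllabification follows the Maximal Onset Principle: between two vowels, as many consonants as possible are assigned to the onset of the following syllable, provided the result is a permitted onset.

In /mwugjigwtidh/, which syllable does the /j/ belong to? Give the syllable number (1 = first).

2

Vowels present: u, i, i; each is a nucleus, giving 3 syllables.
/u…i/ gap (V1→V2): /gj/ splits as /g/ + /j/ (/j/ is the longest suffix that is a licit onset).
/i…i/ gap (V2→V3): cluster /gwt/ — the longest permitted-onset suffix is /t/; onset = /t/, preceding coda = /gw/.
Putting it together: mwug.jigw.tidh.
The /j/ is in the onset of syllable 2 (/jigw/).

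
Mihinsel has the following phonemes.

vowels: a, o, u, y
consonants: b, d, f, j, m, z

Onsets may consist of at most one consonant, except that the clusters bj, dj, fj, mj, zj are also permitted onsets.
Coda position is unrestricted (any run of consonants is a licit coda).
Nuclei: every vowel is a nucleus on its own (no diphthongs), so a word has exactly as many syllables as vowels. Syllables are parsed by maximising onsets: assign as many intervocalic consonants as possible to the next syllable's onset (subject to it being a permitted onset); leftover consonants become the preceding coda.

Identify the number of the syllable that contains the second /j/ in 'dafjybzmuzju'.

The vowels are a, y, u, u — 4 nuclei, so 4 syllables.
V1 /a/ – V2 /y/: cluster /fj/ — /fj/ is itself a permitted onset, so the whole cluster goes right; preceding coda = ∅.
V2 /y/ – V3 /u/: /bzm/ splits as /bz/ + /m/ (/m/ is the longest suffix that is a licit onset).
V3 /u/ – V4 /u/: cluster /zj/ — /zj/ is itself a permitted onset, so the whole cluster goes right; preceding coda = ∅.
So the parse is da.fjybz.mu.zju.
The second /j/ is in the onset of syllable 4 (/zju/).

4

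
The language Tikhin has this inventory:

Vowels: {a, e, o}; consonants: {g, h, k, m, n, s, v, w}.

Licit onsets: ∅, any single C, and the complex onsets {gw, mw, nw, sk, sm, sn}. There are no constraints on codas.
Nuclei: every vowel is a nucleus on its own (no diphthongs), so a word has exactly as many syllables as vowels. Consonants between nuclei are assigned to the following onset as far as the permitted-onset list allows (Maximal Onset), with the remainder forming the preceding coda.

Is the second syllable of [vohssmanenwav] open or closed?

Vowels present: o, a, e, a; each is a nucleus, giving 4 syllables.
Between /o/ (V1) and /a/ (V2): cluster /hssm/ — the longest permitted-onset suffix is /sm/; onset = /sm/, preceding coda = /hs/.
Between /a/ (V2) and /e/ (V3): /n/ → onset of the next syllable (single consonants are always licit onsets).
Between /e/ (V3) and /a/ (V4): cluster /nw/ — /nw/ is itself a permitted onset, so the whole cluster goes right; preceding coda = ∅.
Putting it together: vohs.sma.ne.nwav.
Syllable 2 is /sma/; it ends in its nucleus with no coda, so it is open.

open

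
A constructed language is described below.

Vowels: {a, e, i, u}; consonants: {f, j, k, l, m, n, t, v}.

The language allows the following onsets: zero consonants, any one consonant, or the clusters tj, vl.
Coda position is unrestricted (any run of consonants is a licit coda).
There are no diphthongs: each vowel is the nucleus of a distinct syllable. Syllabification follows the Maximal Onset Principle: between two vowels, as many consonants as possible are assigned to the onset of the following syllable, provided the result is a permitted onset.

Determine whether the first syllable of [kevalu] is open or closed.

open

The vowels are e, a, u — 3 nuclei, so 3 syllables.
V1 /e/ – V2 /a/: /v/ is a single consonant, so it becomes the next onset.
V2 /a/ – V3 /u/: just /l/ — single C goes to the following onset.
So the parse is ke.va.lu.
Syllable 1 is /ke/; it ends in its nucleus with no coda, so it is open.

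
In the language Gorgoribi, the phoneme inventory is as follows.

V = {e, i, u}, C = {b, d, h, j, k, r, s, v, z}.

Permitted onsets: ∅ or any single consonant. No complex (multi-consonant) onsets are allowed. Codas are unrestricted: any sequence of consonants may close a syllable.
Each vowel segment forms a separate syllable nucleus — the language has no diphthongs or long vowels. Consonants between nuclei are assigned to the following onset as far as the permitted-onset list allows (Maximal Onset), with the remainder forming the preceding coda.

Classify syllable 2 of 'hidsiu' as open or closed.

Nuclei (vowels): i, i, u → 3 syllables.
/i…i/ gap (V1→V2): /ds/ splits as /d/ + /s/ (/s/ is the longest suffix that is a licit onset).
/i…u/ gap (V2→V3): nothing intervenes; syllable break is V.V.
Result: hid.si.u.
Syllable 2 is /si/; it ends in its nucleus with no coda, so it is open.

open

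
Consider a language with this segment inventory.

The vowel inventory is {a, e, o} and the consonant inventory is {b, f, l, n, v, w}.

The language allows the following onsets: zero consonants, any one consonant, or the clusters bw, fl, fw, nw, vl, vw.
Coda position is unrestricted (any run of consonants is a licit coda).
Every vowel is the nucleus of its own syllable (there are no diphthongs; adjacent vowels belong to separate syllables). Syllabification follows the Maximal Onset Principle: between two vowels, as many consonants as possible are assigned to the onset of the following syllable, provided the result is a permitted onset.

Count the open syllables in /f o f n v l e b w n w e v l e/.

2

The vowels are o, e, e, e — 4 nuclei, so 4 syllables.
V1 /o/ – V2 /e/: cluster /fnvl/ — the longest permitted-onset suffix is /vl/; onset = /vl/, preceding coda = /fn/.
V2 /e/ – V3 /e/: /bwnw/ — longest licit onset from the right is /nw/, leaving /bw/ as coda.
V3 /e/ – V4 /e/: /vl/ — entire cluster is a permitted onset → onset /vl/, coda ∅.
Result: fofn.vlebw.nwe.vle.
Classifying each syllable: /fofn/ (closed), /vlebw/ (closed), /nwe/ (open), /vle/ (open).
Open syllables: 2.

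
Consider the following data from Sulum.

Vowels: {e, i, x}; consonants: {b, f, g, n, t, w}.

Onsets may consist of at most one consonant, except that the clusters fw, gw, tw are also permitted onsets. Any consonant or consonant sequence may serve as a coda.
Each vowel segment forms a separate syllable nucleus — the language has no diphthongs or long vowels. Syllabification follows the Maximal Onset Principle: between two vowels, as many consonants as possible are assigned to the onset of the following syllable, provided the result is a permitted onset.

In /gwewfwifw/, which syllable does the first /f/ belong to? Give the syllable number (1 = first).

Nuclei (vowels): e, i → 2 syllables.
/e…i/ gap (V1→V2): /wfw/ splits as /w/ + /fw/ (/fw/ is the longest suffix that is a licit onset).
Syllabification: gwew.fwifw.
The first /f/ is in the onset of syllable 2 (/fwifw/).

2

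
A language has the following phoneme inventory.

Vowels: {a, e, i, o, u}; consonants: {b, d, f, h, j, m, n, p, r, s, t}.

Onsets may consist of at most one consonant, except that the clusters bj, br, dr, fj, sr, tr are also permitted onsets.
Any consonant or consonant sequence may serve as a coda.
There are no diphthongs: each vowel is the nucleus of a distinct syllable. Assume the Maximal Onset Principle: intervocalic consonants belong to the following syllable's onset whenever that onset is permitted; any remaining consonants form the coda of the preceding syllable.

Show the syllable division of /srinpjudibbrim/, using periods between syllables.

The vowels are i, u, i, i — 4 nuclei, so 4 syllables.
/i…u/ gap (V1→V2): /npj/ — longest licit onset from the right is /j/, leaving /np/ as coda.
/u…i/ gap (V2→V3): /d/ is a single consonant, so it becomes the next onset.
/i…i/ gap (V3→V4): cluster /bbr/ — the longest permitted-onset suffix is /br/; onset = /br/, preceding coda = /b/.

srinp.ju.dib.brim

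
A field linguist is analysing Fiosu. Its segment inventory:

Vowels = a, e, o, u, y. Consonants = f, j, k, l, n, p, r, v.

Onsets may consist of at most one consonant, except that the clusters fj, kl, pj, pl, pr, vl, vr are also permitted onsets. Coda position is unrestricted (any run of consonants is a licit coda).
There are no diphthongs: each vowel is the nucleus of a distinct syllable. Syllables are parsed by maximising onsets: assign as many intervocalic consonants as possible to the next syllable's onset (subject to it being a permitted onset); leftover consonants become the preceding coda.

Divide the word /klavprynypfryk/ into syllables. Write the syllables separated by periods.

klav.pry.nypf.ryk

Nuclei (vowels): a, y, y, y → 4 syllables.
/a…y/ gap (V1→V2): /vpr/; trying suffixes from longest down, /pr/ is the first permitted one, so coda /v/ | onset /pr/.
/y…y/ gap (V2→V3): /n/ is a single consonant, so it becomes the next onset.
/y…y/ gap (V3→V4): cluster /pfr/ — the longest permitted-onset suffix is /r/; onset = /r/, preceding coda = /pf/.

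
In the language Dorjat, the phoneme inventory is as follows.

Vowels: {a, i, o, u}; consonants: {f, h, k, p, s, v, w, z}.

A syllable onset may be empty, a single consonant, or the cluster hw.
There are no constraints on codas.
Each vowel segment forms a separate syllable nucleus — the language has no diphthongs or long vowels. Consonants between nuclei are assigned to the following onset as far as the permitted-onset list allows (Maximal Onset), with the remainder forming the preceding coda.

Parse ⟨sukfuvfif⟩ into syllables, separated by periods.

The vowels are u, u, i — 3 nuclei, so 3 syllables.
Between /u/ (V1) and /u/ (V2): /kf/ splits as /k/ + /f/ (/f/ is the longest suffix that is a licit onset).
Between /u/ (V2) and /i/ (V3): /vf/ splits as /v/ + /f/ (/f/ is the longest suffix that is a licit onset).

suk.fuv.fif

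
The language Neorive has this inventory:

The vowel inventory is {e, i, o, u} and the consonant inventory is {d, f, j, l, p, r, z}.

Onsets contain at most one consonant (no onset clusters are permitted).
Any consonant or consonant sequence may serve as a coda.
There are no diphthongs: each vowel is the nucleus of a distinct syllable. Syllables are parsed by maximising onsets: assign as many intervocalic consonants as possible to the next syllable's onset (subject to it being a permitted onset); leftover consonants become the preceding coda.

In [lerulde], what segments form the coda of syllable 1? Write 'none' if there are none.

The vowels are e, u, e — 3 nuclei, so 3 syllables.
Between /e/ (V1) and /u/ (V2): /r/ → onset of the next syllable (single consonants are always licit onsets).
Between /u/ (V2) and /e/ (V3): /ld/; trying suffixes from longest down, /d/ is the first permitted one, so coda /l/ | onset /d/.
So the parse is le.rul.de.
Syllable 1 is /le/: onset /l/, nucleus /e/, coda ∅.

none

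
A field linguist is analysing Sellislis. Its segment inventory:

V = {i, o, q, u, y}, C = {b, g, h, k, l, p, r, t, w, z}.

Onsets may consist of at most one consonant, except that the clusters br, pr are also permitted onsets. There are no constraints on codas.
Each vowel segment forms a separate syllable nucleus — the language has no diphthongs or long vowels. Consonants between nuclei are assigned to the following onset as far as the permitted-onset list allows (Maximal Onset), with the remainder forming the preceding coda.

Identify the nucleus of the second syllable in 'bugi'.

Nuclei (vowels): u, i → 2 syllables.
The second nucleus (vowel 2 from the left) is /i/.

i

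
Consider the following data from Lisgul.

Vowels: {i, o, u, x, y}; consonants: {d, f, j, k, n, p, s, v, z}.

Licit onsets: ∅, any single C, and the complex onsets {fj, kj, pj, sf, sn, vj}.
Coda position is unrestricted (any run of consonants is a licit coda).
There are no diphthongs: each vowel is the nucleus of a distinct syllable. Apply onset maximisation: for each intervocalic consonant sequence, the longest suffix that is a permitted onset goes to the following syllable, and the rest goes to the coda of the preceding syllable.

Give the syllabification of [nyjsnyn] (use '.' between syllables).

The vowels are y, y — 2 nuclei, so 2 syllables.
σ1/σ2 boundary: cluster /jsn/ — the longest permitted-onset suffix is /sn/; onset = /sn/, preceding coda = /j/.

nyj.snyn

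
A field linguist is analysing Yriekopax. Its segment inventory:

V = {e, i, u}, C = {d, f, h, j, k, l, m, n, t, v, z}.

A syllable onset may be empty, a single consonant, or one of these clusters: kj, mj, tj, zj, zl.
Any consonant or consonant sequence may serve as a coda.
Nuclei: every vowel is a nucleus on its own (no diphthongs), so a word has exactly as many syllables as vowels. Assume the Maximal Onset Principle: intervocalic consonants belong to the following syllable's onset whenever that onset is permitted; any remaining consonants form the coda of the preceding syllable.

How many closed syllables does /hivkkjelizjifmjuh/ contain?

Vowels present: i, e, i, i, u; each is a nucleus, giving 5 syllables.
Between /i/ (V1) and /e/ (V2): /vkkj/ — longest licit onset from the right is /kj/, leaving /vk/ as coda.
Between /e/ (V2) and /i/ (V3): just /l/ — single C goes to the following onset.
Between /i/ (V3) and /i/ (V4): /zj/ — entire cluster is a permitted onset → onset /zj/, coda ∅.
Between /i/ (V4) and /u/ (V5): /fmj/; trying suffixes from longest down, /mj/ is the first permitted one, so coda /f/ | onset /mj/.
Putting it together: hivk.kje.li.zjif.mjuh.
Classifying each syllable: /hivk/ (closed), /kje/ (open), /li/ (open), /zjif/ (closed), /mjuh/ (closed).
Closed syllables: 3.

3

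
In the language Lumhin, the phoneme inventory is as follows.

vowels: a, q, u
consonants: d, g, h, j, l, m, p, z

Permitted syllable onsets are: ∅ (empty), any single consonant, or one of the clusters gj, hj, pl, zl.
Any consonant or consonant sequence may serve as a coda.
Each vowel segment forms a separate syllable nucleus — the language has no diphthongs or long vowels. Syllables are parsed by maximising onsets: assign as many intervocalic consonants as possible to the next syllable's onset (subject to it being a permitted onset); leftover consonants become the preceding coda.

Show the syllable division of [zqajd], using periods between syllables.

Nuclei (vowels): q, a → 2 syllables.
/q…a/ gap (V1→V2): nothing intervenes; syllable break is V.V.

zq.ajd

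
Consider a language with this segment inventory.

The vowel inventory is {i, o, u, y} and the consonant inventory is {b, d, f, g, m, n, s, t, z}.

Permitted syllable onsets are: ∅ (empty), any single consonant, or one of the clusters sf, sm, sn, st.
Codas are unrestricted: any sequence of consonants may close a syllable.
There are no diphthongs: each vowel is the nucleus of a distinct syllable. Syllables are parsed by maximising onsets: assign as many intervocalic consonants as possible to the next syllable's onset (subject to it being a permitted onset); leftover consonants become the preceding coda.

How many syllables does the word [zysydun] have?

3

Nuclei (vowels): y, y, u → 3 syllables.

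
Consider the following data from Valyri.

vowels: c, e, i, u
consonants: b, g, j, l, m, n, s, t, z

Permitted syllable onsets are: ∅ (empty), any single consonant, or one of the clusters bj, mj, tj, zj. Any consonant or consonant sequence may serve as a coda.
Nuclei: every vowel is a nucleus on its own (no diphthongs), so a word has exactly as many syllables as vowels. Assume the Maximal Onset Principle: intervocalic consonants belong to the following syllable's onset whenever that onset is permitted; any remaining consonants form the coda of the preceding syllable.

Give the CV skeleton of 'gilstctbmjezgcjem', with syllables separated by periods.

The vowels are i, c, e, c, e — 5 nuclei, so 5 syllables.
σ1/σ2 boundary: cluster /lst/ — the longest permitted-onset suffix is /t/; onset = /t/, preceding coda = /ls/.
σ2/σ3 boundary: /tbmj/ splits as /tb/ + /mj/ (/mj/ is the longest suffix that is a licit onset).
σ3/σ4 boundary: /zg/ — longest licit onset from the right is /g/, leaving /z/ as coda.
σ4/σ5 boundary: /j/ → onset of the next syllable (single consonants are always licit onsets).
Result: gils.tctb.mjez.gc.jem.
Mapping each syllable to C/V: /gils/ → CVCC, /tctb/ → CVCC, /mjez/ → CCVC, /gc/ → CV, /jem/ → CVC.

CVCC.CVCC.CCVC.CV.CVC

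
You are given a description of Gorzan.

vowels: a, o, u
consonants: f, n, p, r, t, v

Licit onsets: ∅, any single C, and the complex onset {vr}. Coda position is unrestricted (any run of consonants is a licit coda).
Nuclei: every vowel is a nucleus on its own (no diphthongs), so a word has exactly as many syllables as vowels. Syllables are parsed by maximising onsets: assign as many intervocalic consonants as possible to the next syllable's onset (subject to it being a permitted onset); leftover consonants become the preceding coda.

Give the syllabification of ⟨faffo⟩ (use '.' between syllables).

faf.fo

The vowels are a, o — 2 nuclei, so 2 syllables.
Between /a/ (V1) and /o/ (V2): /ff/; trying suffixes from longest down, /f/ is the first permitted one, so coda /f/ | onset /f/.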